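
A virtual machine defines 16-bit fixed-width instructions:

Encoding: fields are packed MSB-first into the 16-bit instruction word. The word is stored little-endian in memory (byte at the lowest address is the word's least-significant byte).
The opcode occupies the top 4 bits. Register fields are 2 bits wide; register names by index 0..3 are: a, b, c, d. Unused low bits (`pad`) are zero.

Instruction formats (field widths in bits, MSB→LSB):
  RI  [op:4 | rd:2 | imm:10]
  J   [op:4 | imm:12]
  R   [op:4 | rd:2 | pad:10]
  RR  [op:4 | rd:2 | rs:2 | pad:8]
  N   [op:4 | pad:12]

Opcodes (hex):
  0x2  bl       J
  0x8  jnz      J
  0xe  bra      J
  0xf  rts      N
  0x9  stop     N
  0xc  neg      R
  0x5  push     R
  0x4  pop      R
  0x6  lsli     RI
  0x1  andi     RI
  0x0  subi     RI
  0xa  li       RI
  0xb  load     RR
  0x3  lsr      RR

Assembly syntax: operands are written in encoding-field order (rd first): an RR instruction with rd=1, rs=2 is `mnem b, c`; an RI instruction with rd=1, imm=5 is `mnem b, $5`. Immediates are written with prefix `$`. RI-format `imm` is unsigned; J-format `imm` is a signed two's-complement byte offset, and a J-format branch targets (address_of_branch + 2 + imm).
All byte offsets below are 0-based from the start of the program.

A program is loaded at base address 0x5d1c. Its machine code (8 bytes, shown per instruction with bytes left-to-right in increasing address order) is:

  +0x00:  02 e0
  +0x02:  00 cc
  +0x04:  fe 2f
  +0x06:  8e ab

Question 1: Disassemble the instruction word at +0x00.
@+00  little-endian(02 e0) = 0xe002
  top 4b → 0xe → bra [J]
  imm@[11:0]=0x2 ⇒ $2

bra $2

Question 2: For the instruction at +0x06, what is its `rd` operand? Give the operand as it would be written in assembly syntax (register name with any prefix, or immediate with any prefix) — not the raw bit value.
c

+0x06: 8e ab ⇒ word 0xab8e (little)
  op=0xab8e>>12=0xa ⇒ li (RI)
  rd: (w>>10)&0x3=0x2 → c
  imm: (w>>0)&0x3ff=0x38e → $910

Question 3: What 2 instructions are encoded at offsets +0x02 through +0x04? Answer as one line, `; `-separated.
neg d; bl $-2

+0x02: 00 cc ⇒ word 0xcc00 (little)
  op=0xcc00>>12=0xc ⇒ neg (R)
  [11:10] rd=3 = d
+0x04: fe 2f ⇒ word 0x2ffe (little)
  op=0x2ffe>>12=0x2 ⇒ bl (J)
  [11:0] imm=4094 (s12→-2) = $-2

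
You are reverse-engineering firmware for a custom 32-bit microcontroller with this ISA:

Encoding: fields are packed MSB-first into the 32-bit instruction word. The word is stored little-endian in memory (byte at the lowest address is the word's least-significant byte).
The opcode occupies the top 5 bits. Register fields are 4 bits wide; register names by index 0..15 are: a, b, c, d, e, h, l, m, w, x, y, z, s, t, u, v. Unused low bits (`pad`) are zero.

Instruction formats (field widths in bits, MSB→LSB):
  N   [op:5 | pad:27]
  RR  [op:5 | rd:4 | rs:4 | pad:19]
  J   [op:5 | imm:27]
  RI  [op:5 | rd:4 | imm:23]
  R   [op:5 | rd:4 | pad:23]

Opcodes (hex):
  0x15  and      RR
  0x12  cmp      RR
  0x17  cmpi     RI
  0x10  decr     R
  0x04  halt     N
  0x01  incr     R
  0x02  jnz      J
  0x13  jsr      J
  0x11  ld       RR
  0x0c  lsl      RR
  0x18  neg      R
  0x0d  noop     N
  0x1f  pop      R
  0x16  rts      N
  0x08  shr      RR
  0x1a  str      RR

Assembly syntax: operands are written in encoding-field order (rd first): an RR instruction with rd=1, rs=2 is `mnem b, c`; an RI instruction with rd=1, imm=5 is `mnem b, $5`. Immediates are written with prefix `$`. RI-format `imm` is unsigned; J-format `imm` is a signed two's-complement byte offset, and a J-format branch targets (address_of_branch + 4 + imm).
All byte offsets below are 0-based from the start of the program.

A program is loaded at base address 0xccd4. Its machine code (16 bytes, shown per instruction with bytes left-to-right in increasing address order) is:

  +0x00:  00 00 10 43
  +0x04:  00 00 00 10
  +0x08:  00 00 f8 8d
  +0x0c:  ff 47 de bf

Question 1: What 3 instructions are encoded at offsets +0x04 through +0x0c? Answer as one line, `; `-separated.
jnz $0; ld z, v; cmpi v, $6178815

@+04  little-endian(00 00 00 10) = 0x10000000
  top 5b → 0x2 → jnz [J]
  imm@[26:0]=0x0 ⇒ $0
@+08  little-endian(00 00 f8 8d) = 0x8df80000
  top 5b → 0x11 → ld [RR]
  rd@[26:23]=0xb ⇒ z
  rs@[22:19]=0xf ⇒ v
@+0c  little-endian(ff 47 de bf) = 0xbfde47ff
  top 5b → 0x17 → cmpi [RI]
  rd@[26:23]=0xf ⇒ v
  imm@[22:0]=0x5e47ff ⇒ $6178815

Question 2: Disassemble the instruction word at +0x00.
shr l, c

off 0x00: read 00 00 10 43 as little → 0x43100000
  op=0x43100000>>27=0x8 ⇒ shr (RR)
  [26:23] rd=6 = l
  [22:19] rs=2 = c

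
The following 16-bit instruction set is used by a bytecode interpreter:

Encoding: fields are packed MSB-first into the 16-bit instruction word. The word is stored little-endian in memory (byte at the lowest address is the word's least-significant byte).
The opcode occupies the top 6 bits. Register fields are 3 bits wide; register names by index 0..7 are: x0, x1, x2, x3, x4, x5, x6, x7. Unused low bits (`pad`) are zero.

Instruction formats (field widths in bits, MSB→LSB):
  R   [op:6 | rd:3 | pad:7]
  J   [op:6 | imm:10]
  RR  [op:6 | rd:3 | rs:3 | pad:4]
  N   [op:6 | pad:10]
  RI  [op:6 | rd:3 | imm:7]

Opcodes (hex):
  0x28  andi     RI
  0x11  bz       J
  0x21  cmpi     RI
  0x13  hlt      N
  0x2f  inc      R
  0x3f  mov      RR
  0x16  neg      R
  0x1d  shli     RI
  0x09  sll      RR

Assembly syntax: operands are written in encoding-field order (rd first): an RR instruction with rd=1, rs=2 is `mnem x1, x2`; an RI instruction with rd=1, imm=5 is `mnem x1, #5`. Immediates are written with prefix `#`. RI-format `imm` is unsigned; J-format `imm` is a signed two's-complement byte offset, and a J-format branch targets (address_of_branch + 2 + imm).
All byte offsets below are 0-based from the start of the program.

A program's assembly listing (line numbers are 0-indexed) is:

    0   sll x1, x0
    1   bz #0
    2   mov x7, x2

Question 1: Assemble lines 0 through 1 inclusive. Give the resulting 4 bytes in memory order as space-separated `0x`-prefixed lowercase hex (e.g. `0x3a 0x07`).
0x80 0x24 0x00 0x44

L0: sll op=0x9:6|rd=1:3|rs=0:3|pad=0:4 ⇒ 0x2480 ⇒ little 80 24
L1: bz op=0x11:6|imm=0:10 ⇒ 0x4400 ⇒ little 00 44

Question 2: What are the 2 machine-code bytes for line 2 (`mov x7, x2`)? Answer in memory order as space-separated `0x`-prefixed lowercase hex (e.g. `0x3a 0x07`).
2. mov fields op=0x3f:6|rd=7:3|rs=2:3|pad=0:4 → word ffa0h → a0 ff

0xa0 0xff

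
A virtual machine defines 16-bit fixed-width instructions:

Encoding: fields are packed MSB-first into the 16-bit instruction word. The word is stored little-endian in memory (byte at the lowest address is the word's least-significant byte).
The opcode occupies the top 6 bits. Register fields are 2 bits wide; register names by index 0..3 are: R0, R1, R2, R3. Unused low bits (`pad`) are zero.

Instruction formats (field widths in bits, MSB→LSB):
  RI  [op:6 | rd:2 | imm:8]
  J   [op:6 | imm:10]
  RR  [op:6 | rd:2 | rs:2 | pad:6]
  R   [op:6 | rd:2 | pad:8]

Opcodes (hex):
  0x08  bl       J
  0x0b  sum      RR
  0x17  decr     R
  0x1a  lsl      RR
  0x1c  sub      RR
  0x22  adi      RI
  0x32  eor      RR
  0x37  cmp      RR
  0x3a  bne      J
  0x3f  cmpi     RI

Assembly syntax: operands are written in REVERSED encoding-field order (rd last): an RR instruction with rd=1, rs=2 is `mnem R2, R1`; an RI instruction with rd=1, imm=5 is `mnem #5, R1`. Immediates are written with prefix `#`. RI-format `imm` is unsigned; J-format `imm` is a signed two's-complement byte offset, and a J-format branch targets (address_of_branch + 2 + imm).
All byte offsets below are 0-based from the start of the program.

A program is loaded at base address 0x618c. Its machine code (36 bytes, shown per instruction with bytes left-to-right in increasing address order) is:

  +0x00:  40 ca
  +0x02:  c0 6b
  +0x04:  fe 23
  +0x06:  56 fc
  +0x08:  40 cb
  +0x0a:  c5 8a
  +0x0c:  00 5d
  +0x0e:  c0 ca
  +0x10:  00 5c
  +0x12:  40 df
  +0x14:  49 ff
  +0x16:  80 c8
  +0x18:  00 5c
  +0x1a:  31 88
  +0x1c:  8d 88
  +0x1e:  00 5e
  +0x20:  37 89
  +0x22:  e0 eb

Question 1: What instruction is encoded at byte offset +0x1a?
adi #49, R0

+0x1a: 31 88 ⇒ word 0x8831 (little)
  opcode bits[15:10]=0x22: adi/RI
  rd: (w>>8)&0x3=0x0 → R0
  imm: (w>>0)&0xff=0x31 → #49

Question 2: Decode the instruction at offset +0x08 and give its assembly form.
eor R1, R3

[08] 40 cb → 0xcb40
  top 6b → 0x32 → eor [RR]
  rd: (w>>8)&0x3=0x3 → R3
  rs: (w>>6)&0x3=0x1 → R1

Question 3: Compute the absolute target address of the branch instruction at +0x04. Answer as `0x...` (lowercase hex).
[04] fe 23 → 0x23fe
  op=0x23fe>>10=0x8 ⇒ bl (J)
  imm@[9:0]=0x3fe (s10→-2) ⇒ #-2
  target = base 0x618c + off 0x04 + 2 + imm -2 = 0x6190

0x6190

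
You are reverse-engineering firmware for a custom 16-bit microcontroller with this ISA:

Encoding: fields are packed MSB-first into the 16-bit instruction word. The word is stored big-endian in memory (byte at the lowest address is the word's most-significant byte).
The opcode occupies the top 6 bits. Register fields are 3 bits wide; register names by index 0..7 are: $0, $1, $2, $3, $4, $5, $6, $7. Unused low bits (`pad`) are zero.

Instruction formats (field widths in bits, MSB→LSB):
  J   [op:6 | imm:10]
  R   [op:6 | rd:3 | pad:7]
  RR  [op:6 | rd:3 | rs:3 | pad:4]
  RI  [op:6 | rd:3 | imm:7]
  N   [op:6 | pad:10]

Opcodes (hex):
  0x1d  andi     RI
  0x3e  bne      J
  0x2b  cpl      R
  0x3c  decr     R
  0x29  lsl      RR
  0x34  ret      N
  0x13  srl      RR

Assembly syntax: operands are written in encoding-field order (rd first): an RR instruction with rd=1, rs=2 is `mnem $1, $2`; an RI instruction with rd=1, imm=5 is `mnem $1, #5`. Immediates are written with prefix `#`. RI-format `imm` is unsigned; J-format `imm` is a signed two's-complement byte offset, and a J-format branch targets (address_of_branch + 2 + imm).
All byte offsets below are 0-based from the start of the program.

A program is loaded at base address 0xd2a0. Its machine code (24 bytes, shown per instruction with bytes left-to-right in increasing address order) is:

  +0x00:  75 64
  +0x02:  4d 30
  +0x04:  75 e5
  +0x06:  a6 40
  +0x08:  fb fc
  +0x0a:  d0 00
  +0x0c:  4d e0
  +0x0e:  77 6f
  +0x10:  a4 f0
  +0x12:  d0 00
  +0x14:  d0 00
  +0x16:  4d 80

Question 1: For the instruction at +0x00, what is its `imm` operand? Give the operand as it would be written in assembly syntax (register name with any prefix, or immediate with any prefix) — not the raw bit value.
#100

[00] 75 64 → 0x7564
  op=0x7564>>10=0x1d ⇒ andi (RI)
  [9:7] rd=2 = $2
  [6:0] imm=100 = #100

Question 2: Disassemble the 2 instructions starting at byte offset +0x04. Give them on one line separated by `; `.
andi $3, #101; lsl $4, $4

[04] 75 e5 → 0x75e5
  opcode bits[15:10]=0x1d: andi/RI
  rd@[9:7]=0x3 ⇒ $3
  imm@[6:0]=0x65 ⇒ #101
[06] a6 40 → 0xa640
  opcode bits[15:10]=0x29: lsl/RR
  rd@[9:7]=0x4 ⇒ $4
  rs@[6:4]=0x4 ⇒ $4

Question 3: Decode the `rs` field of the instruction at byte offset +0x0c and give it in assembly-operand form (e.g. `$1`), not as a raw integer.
$6

@+0c  big-endian(4d e0) = 0x4de0
  op=0x4de0>>10=0x13 ⇒ srl (RR)
  rd: (w>>7)&0x7=0x3 → $3
  rs: (w>>4)&0x7=0x6 → $6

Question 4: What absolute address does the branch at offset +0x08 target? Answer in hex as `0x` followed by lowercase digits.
[08] fb fc → 0xfbfc
  op=0xfbfc>>10=0x3e ⇒ bne (J)
  imm@[9:0]=0x3fc (s10→-4) ⇒ #-4
  target = base 0xd2a0 + off 0x08 + 2 + imm -4 = 0xd2a6

0xd2a6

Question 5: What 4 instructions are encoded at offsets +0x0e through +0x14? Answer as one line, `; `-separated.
andi $6, #111; lsl $1, $7; ret; ret

+0x0e: 77 6f ⇒ word 0x776f (big)
  top 6b → 0x1d → andi [RI]
  rd: (w>>7)&0x7=0x6 → $6
  imm: (w>>0)&0x7f=0x6f → #111
+0x10: a4 f0 ⇒ word 0xa4f0 (big)
  top 6b → 0x29 → lsl [RR]
  rd: (w>>7)&0x7=0x1 → $1
  rs: (w>>4)&0x7=0x7 → $7
+0x12: d0 00 ⇒ word 0xd000 (big)
  top 6b → 0x34 → ret [N]
+0x14: d0 00 ⇒ word 0xd000 (big)
  top 6b → 0x34 → ret [N]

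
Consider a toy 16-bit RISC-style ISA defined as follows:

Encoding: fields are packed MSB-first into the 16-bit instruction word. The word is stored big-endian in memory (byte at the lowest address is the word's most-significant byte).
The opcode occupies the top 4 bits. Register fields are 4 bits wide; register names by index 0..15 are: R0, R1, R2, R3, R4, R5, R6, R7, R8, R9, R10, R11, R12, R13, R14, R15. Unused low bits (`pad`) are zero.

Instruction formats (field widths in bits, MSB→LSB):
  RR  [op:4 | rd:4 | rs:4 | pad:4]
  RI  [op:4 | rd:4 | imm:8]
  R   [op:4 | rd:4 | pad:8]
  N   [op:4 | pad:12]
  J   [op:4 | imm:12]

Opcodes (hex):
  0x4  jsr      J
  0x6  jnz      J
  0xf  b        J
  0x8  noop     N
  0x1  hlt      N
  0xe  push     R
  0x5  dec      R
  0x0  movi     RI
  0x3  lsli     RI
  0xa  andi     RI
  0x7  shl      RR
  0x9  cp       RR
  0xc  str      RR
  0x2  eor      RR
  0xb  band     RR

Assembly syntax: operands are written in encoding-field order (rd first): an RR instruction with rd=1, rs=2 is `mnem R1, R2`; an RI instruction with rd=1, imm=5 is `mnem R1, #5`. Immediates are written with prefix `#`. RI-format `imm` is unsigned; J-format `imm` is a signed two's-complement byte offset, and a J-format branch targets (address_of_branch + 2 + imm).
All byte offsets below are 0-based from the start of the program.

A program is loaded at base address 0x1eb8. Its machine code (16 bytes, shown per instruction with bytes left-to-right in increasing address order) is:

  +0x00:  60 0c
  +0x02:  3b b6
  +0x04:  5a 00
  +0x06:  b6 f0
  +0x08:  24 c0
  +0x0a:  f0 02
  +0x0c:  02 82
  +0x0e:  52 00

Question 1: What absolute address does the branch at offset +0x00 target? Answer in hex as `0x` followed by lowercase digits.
0x1ec6

+0x00: 60 0c ⇒ word 0x600c (big)
  op=0x600c>>12=0x6 ⇒ jnz (J)
  [11:0] imm=12 = #12
  target = base 0x1eb8 + off 0x00 + 2 + imm 12 = 0x1ec6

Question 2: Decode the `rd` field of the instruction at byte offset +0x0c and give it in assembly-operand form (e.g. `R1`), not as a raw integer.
+0x0c: 02 82 ⇒ word 0x0282 (big)
  opcode bits[15:12]=0x0: movi/RI
  rd@[11:8]=0x2 ⇒ R2
  imm@[7:0]=0x82 ⇒ #130

R2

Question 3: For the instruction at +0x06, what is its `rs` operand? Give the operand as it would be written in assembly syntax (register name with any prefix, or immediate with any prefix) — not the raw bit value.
R15

off 0x06: read b6 f0 as big → 0xb6f0
  op=0xb6f0>>12=0xb ⇒ band (RR)
  rd: (w>>8)&0xf=0x6 → R6
  rs: (w>>4)&0xf=0xf → R15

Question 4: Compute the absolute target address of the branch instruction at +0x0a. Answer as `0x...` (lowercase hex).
[0a] f0 02 → 0xf002
  top 4b → 0xf → b [J]
  [11:0] imm=2 = #2
  target = base 0x1eb8 + off 0x0a + 2 + imm 2 = 0x1ec6

0x1ec6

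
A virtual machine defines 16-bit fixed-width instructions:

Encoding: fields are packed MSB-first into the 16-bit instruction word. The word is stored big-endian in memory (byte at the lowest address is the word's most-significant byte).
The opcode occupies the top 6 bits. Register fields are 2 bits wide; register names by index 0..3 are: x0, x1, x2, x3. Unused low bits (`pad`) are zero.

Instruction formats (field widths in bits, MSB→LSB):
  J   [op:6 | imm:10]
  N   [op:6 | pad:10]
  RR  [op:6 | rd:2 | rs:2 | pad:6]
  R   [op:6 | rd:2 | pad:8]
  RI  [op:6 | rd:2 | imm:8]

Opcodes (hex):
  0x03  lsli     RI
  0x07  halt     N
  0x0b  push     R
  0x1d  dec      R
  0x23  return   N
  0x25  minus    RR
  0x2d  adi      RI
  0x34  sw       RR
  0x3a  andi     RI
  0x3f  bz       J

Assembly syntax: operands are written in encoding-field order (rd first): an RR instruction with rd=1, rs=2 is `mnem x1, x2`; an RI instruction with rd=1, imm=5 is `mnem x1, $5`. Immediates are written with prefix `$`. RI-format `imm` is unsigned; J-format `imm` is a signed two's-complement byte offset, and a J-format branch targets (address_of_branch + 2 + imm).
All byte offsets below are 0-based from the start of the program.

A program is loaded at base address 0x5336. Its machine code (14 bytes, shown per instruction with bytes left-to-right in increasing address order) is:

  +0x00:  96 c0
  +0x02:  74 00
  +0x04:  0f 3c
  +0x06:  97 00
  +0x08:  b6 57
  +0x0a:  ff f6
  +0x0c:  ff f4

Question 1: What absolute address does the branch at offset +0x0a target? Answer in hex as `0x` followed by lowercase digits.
0x5338

[0a] ff f6 → 0xfff6
  top 6b → 0x3f → bz [J]
  [9:0] imm=1014 (s10→-10) = $-10
  target = base 0x5336 + off 0x0a + 2 + imm -10 = 0x5338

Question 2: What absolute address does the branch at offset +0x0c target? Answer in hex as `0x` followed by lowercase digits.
0x5338

[0c] ff f4 → 0xfff4
  opcode bits[15:10]=0x3f: bz/J
  imm: (w>>0)&0x3ff=0x3f4 (s10→-12) → $-12
  target = base 0x5336 + off 0x0c + 2 + imm -12 = 0x5338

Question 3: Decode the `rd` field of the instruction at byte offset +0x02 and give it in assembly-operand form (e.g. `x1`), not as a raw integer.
x0

off 0x02: read 74 00 as big → 0x7400
  opcode bits[15:10]=0x1d: dec/R
  rd: (w>>8)&0x3=0x0 → x0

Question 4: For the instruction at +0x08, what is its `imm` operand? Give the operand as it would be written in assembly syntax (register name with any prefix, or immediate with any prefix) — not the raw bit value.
$87

@+08  big-endian(b6 57) = 0xb657
  top 6b → 0x2d → adi [RI]
  rd: (w>>8)&0x3=0x2 → x2
  imm: (w>>0)&0xff=0x57 → $87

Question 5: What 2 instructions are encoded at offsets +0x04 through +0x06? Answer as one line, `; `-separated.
lsli x3, $60; minus x3, x0

@+04  big-endian(0f 3c) = 0x0f3c
  opcode bits[15:10]=0x3: lsli/RI
  rd@[9:8]=0x3 ⇒ x3
  imm@[7:0]=0x3c ⇒ $60
@+06  big-endian(97 00) = 0x9700
  opcode bits[15:10]=0x25: minus/RR
  rd@[9:8]=0x3 ⇒ x3
  rs@[7:6]=0x0 ⇒ x0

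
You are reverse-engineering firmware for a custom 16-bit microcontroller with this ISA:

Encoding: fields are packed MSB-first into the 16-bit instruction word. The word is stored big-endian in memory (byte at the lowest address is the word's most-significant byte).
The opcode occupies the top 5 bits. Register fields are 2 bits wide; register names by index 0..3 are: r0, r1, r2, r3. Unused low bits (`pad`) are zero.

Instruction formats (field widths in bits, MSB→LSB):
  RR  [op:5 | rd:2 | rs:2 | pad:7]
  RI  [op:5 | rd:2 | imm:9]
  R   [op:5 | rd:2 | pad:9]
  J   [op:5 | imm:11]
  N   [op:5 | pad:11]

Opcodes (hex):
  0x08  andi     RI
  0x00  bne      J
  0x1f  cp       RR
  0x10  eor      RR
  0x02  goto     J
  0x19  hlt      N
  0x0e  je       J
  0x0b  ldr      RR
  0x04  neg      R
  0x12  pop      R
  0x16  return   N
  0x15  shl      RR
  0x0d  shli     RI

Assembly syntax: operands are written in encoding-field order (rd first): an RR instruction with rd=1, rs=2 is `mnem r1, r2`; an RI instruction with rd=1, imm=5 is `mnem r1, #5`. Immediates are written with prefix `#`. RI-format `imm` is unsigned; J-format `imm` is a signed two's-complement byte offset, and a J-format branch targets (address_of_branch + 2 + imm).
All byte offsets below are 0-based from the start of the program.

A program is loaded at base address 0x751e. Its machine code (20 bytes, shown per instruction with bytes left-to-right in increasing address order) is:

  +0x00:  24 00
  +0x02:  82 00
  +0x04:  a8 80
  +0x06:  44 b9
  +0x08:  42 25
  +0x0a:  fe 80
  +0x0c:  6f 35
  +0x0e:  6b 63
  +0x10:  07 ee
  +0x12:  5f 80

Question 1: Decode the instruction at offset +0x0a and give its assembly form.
cp r3, r1

+0x0a: fe 80 ⇒ word 0xfe80 (big)
  opcode bits[15:11]=0x1f: cp/RR
  rd@[10:9]=0x3 ⇒ r3
  rs@[8:7]=0x1 ⇒ r1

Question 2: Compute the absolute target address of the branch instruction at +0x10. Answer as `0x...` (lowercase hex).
+0x10: 07 ee ⇒ word 0x07ee (big)
  op=0x07ee>>11=0x0 ⇒ bne (J)
  imm: (w>>0)&0x7ff=0x7ee (s11→-18) → #-18
  target = base 0x751e + off 0x10 + 2 + imm -18 = 0x751e

0x751e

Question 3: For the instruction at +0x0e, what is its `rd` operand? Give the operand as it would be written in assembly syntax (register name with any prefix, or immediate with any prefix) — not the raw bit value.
r1

@+0e  big-endian(6b 63) = 0x6b63
  opcode bits[15:11]=0xd: shli/RI
  rd: (w>>9)&0x3=0x1 → r1
  imm: (w>>0)&0x1ff=0x163 → #355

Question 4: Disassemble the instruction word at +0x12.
@+12  big-endian(5f 80) = 0x5f80
  opcode bits[15:11]=0xb: ldr/RR
  [10:9] rd=3 = r3
  [8:7] rs=3 = r3

ldr r3, r3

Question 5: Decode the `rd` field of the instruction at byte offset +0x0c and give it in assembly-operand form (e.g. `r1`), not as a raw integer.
r3

off 0x0c: read 6f 35 as big → 0x6f35
  top 5b → 0xd → shli [RI]
  rd@[10:9]=0x3 ⇒ r3
  imm@[8:0]=0x135 ⇒ #309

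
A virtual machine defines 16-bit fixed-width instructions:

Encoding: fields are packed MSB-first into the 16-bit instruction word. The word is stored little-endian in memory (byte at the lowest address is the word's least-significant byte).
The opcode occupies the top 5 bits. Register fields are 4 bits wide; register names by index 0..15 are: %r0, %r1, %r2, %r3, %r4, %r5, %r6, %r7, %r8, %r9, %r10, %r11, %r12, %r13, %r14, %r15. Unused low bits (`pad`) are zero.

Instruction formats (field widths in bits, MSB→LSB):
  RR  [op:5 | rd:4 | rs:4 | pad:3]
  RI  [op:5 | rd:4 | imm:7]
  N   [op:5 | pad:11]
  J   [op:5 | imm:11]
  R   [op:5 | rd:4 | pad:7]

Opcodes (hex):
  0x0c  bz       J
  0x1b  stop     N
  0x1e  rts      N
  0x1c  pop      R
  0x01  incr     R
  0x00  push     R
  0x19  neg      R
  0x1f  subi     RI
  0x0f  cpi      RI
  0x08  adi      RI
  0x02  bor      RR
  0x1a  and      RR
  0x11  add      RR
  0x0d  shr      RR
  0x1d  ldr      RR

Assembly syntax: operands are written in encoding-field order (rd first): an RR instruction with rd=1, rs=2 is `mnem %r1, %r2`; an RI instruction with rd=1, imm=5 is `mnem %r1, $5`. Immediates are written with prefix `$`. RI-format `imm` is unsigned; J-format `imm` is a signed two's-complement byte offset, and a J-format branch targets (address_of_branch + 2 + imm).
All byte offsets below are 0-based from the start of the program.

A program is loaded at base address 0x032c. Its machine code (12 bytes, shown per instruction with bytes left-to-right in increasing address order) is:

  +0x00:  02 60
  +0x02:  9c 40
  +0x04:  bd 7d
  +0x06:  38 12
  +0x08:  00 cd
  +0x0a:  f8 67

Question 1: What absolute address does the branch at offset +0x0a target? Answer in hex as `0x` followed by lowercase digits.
[0a] f8 67 → 0x67f8
  op=0x67f8>>11=0xc ⇒ bz (J)
  imm: (w>>0)&0x7ff=0x7f8 (s11→-8) → $-8
  target = base 0x032c + off 0x0a + 2 + imm -8 = 0x0330

0x0330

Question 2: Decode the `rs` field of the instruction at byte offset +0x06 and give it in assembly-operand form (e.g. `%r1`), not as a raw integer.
%r7

+0x06: 38 12 ⇒ word 0x1238 (little)
  opcode bits[15:11]=0x2: bor/RR
  rd: (w>>7)&0xf=0x4 → %r4
  rs: (w>>3)&0xf=0x7 → %r7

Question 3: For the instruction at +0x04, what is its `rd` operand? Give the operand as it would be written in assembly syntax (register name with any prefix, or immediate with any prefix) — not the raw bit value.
[04] bd 7d → 0x7dbd
  op=0x7dbd>>11=0xf ⇒ cpi (RI)
  rd: (w>>7)&0xf=0xb → %r11
  imm: (w>>0)&0x7f=0x3d → $61

%r11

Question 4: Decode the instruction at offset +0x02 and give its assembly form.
off 0x02: read 9c 40 as little → 0x409c
  top 5b → 0x8 → adi [RI]
  [10:7] rd=1 = %r1
  [6:0] imm=28 = $28

adi %r1, $28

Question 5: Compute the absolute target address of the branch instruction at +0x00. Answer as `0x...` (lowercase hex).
[00] 02 60 → 0x6002
  top 5b → 0xc → bz [J]
  [10:0] imm=2 = $2
  target = base 0x032c + off 0x00 + 2 + imm 2 = 0x0330

0x0330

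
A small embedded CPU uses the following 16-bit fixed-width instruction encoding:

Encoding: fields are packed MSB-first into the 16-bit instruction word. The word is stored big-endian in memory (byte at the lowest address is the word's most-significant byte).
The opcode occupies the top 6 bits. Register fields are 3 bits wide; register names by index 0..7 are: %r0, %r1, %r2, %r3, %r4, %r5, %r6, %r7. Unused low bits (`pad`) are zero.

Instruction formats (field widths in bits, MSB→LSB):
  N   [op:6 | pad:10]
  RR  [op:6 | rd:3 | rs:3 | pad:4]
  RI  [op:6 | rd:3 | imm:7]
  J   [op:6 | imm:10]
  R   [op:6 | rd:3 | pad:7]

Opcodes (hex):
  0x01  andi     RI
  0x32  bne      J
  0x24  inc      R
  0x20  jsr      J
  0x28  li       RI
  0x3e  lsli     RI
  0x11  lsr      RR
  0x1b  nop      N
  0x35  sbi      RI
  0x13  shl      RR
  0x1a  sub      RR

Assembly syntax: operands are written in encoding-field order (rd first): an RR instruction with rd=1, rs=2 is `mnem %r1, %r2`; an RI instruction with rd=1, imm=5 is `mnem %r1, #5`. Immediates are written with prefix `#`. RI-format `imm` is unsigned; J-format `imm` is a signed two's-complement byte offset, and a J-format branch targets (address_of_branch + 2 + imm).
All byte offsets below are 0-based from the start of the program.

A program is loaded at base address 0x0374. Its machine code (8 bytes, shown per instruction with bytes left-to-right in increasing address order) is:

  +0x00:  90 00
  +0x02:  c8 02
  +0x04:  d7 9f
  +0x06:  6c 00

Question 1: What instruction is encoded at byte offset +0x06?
+0x06: 6c 00 ⇒ word 0x6c00 (big)
  op=0x6c00>>10=0x1b ⇒ nop (N)

nop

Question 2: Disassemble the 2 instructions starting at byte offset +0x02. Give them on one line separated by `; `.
off 0x02: read c8 02 as big → 0xc802
  op=0xc802>>10=0x32 ⇒ bne (J)
  [9:0] imm=2 = #2
off 0x04: read d7 9f as big → 0xd79f
  op=0xd79f>>10=0x35 ⇒ sbi (RI)
  [9:7] rd=7 = %r7
  [6:0] imm=31 = #31

bne #2; sbi %r7, #31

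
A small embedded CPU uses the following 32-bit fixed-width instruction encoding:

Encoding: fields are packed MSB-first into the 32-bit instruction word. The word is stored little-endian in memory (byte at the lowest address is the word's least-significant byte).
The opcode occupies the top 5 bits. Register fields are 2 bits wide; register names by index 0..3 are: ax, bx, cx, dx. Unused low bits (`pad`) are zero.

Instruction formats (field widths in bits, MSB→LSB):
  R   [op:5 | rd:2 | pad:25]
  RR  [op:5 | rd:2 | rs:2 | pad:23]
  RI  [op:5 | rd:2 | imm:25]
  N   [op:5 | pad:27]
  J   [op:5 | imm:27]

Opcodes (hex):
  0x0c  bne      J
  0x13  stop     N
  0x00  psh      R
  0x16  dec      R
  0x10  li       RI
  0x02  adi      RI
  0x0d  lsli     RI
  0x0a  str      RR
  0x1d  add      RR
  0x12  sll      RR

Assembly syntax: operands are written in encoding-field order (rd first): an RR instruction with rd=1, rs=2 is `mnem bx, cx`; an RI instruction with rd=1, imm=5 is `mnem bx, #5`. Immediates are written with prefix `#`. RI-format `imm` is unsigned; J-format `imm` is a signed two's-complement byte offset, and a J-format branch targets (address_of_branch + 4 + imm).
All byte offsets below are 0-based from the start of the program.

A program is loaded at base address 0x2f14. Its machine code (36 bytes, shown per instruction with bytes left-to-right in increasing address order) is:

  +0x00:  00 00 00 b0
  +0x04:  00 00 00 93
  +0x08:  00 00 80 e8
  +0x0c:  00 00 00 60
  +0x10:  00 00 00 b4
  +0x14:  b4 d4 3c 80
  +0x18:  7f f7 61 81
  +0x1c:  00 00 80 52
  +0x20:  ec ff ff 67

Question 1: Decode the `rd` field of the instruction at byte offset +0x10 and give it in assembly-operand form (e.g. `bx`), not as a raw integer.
cx

off 0x10: read 00 00 00 b4 as little → 0xb4000000
  opcode bits[31:27]=0x16: dec/R
  rd: (w>>25)&0x3=0x2 → cx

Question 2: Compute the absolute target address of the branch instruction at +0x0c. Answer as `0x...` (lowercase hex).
0x2f24

off 0x0c: read 00 00 00 60 as little → 0x60000000
  opcode bits[31:27]=0xc: bne/J
  imm@[26:0]=0x0 ⇒ #0
  target = base 0x2f14 + off 0x0c + 4 + imm 0 = 0x2f24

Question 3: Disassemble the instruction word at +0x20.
bne #-20

[20] ec ff ff 67 → 0x67ffffec
  op=0x67ffffec>>27=0xc ⇒ bne (J)
  imm: (w>>0)&0x7ffffff=0x7ffffec (s27→-20) → #-20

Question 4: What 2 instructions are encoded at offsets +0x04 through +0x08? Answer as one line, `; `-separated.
+0x04: 00 00 00 93 ⇒ word 0x93000000 (little)
  op=0x93000000>>27=0x12 ⇒ sll (RR)
  rd@[26:25]=0x1 ⇒ bx
  rs@[24:23]=0x2 ⇒ cx
+0x08: 00 00 80 e8 ⇒ word 0xe8800000 (little)
  op=0xe8800000>>27=0x1d ⇒ add (RR)
  rd@[26:25]=0x0 ⇒ ax
  rs@[24:23]=0x1 ⇒ bx

sll bx, cx; add ax, bx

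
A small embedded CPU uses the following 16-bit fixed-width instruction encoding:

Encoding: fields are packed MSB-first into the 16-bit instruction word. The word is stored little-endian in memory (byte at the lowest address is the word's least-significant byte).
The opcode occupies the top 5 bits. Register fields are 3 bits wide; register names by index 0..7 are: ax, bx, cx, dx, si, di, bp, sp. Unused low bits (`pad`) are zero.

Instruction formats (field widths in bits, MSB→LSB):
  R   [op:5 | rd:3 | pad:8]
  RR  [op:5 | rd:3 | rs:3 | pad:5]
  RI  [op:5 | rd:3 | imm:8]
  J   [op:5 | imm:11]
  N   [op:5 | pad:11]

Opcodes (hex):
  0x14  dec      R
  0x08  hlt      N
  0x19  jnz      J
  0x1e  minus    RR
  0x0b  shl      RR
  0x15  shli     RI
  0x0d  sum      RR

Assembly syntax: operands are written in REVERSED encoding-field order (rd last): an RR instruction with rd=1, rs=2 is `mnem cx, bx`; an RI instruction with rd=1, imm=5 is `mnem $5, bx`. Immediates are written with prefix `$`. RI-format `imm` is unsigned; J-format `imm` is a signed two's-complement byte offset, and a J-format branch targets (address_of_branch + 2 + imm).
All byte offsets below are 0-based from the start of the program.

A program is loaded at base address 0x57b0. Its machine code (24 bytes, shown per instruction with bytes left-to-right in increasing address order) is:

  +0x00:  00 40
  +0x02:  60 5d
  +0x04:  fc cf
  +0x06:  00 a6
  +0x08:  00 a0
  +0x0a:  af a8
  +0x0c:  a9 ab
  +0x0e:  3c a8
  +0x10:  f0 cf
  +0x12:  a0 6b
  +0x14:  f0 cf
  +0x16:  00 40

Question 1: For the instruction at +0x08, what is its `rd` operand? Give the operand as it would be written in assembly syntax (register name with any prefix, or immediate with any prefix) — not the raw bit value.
@+08  little-endian(00 a0) = 0xa000
  opcode bits[15:11]=0x14: dec/R
  rd: (w>>8)&0x7=0x0 → ax

ax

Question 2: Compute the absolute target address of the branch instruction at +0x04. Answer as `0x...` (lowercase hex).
0x57b2

@+04  little-endian(fc cf) = 0xcffc
  op=0xcffc>>11=0x19 ⇒ jnz (J)
  imm: (w>>0)&0x7ff=0x7fc (s11→-4) → $-4
  target = base 0x57b0 + off 0x04 + 2 + imm -4 = 0x57b2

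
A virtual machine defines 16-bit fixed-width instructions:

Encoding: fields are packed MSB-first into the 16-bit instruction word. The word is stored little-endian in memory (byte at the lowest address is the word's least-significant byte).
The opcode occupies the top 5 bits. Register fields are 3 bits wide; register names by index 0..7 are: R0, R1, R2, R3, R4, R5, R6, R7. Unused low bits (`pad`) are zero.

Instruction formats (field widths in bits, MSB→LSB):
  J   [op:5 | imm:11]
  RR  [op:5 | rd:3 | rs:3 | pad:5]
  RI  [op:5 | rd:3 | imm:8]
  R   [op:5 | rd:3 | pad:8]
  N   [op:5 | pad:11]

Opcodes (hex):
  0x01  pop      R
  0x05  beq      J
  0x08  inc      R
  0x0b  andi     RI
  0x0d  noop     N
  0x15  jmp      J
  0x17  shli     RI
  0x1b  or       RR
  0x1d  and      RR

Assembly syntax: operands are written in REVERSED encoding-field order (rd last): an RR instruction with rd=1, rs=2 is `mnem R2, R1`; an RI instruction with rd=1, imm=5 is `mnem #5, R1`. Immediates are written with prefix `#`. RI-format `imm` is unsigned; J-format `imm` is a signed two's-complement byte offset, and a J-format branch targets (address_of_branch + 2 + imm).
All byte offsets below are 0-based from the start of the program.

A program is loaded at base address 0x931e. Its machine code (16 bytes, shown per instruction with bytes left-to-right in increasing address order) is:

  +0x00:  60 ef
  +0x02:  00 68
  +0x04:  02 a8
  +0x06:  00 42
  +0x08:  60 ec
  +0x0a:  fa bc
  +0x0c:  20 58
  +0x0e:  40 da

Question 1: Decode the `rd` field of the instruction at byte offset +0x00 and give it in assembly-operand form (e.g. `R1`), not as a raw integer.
+0x00: 60 ef ⇒ word 0xef60 (little)
  top 5b → 0x1d → and [RR]
  [10:8] rd=7 = R7
  [7:5] rs=3 = R3

R7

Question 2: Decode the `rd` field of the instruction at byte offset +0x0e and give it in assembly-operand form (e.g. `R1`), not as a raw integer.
[0e] 40 da → 0xda40
  opcode bits[15:11]=0x1b: or/RR
  [10:8] rd=2 = R2
  [7:5] rs=2 = R2

R2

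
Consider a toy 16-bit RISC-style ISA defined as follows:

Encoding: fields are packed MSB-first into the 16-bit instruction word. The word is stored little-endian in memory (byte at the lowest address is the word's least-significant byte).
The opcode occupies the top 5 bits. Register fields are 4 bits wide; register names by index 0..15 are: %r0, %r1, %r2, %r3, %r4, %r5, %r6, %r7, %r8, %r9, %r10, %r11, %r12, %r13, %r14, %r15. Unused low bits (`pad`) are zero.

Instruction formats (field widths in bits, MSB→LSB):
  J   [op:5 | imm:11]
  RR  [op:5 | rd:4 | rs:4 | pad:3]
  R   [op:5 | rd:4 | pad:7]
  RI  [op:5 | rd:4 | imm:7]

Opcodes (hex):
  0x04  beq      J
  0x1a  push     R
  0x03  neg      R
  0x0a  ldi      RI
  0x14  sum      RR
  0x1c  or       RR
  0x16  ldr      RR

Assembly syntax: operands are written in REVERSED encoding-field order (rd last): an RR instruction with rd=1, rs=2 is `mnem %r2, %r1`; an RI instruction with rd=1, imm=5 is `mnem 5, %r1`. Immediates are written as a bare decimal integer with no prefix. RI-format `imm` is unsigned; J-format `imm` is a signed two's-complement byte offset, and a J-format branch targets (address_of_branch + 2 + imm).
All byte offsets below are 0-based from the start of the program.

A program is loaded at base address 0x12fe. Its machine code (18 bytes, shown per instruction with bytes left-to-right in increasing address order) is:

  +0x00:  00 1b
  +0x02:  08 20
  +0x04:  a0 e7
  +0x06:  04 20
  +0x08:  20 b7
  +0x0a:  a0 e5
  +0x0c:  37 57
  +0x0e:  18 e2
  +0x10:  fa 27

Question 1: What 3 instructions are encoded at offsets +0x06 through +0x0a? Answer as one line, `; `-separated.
beq 4; ldr %r4, %r14; or %r4, %r11

@+06  little-endian(04 20) = 0x2004
  top 5b → 0x4 → beq [J]
  [10:0] imm=4 = 4
@+08  little-endian(20 b7) = 0xb720
  top 5b → 0x16 → ldr [RR]
  [10:7] rd=14 = %r14
  [6:3] rs=4 = %r4
@+0a  little-endian(a0 e5) = 0xe5a0
  top 5b → 0x1c → or [RR]
  [10:7] rd=11 = %r11
  [6:3] rs=4 = %r4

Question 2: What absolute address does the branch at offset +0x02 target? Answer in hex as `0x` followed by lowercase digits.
0x130a

[02] 08 20 → 0x2008
  opcode bits[15:11]=0x4: beq/J
  [10:0] imm=8 = 8
  target = base 0x12fe + off 0x02 + 2 + imm 8 = 0x130a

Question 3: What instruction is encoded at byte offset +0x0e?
@+0e  little-endian(18 e2) = 0xe218
  opcode bits[15:11]=0x1c: or/RR
  [10:7] rd=4 = %r4
  [6:3] rs=3 = %r3

or %r3, %r4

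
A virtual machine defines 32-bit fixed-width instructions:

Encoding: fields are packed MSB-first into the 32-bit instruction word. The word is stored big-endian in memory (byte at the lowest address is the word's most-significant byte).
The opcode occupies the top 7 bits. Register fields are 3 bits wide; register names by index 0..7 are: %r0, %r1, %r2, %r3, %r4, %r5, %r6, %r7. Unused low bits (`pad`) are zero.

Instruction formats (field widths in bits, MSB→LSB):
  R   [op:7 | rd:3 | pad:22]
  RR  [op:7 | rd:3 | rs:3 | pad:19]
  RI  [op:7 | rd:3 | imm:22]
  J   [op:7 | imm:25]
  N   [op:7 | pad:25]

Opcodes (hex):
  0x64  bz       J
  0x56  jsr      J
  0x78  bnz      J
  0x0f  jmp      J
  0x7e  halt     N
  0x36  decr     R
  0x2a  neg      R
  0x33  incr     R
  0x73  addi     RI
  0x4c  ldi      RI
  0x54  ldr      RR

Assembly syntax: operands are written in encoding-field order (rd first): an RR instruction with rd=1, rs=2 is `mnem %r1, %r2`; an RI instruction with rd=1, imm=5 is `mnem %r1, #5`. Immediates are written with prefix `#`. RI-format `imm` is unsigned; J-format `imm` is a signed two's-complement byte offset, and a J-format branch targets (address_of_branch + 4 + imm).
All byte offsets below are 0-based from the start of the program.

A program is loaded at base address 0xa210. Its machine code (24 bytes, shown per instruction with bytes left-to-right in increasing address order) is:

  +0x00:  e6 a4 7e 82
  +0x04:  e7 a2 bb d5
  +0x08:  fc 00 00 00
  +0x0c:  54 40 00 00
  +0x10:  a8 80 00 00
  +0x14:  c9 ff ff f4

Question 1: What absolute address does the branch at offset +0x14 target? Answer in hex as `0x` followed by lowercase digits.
@+14  big-endian(c9 ff ff f4) = 0xc9fffff4
  top 7b → 0x64 → bz [J]
  imm: (w>>0)&0x1ffffff=0x1fffff4 (s25→-12) → #-12
  target = base 0xa210 + off 0x14 + 4 + imm -12 = 0xa21c

0xa21c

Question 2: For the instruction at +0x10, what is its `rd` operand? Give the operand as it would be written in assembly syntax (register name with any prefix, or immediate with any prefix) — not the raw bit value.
[10] a8 80 00 00 → 0xa8800000
  opcode bits[31:25]=0x54: ldr/RR
  rd: (w>>22)&0x7=0x2 → %r2
  rs: (w>>19)&0x7=0x0 → %r0

%r2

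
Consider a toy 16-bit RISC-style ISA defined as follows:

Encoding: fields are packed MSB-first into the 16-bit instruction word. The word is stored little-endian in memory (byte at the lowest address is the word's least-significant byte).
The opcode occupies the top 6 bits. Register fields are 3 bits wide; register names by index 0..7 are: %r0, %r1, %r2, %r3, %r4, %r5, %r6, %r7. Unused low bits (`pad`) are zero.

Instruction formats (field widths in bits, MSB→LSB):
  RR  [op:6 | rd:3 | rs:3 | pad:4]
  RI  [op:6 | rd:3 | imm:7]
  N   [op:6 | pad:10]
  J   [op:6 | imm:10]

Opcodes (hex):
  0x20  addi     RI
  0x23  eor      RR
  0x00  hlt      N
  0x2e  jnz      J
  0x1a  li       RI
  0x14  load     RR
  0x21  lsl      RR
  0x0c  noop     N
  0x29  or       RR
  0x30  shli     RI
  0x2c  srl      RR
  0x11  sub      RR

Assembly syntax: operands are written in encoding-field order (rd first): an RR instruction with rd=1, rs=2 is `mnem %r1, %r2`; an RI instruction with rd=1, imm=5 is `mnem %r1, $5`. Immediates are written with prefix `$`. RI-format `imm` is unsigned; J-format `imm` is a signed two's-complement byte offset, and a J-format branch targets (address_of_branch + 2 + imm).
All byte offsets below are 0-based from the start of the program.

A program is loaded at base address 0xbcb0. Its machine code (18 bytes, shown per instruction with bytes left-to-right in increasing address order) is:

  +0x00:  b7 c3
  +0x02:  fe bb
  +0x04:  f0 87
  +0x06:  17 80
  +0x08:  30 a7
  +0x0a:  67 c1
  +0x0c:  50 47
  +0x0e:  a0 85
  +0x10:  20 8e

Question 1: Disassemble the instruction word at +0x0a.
shli %r2, $103

+0x0a: 67 c1 ⇒ word 0xc167 (little)
  op=0xc167>>10=0x30 ⇒ shli (RI)
  [9:7] rd=2 = %r2
  [6:0] imm=103 = $103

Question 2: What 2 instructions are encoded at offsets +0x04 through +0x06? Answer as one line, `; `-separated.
lsl %r7, %r7; addi %r0, $23

+0x04: f0 87 ⇒ word 0x87f0 (little)
  opcode bits[15:10]=0x21: lsl/RR
  rd: (w>>7)&0x7=0x7 → %r7
  rs: (w>>4)&0x7=0x7 → %r7
+0x06: 17 80 ⇒ word 0x8017 (little)
  opcode bits[15:10]=0x20: addi/RI
  rd: (w>>7)&0x7=0x0 → %r0
  imm: (w>>0)&0x7f=0x17 → $23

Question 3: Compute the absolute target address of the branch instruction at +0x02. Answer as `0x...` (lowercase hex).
+0x02: fe bb ⇒ word 0xbbfe (little)
  opcode bits[15:10]=0x2e: jnz/J
  [9:0] imm=1022 (s10→-2) = $-2
  target = base 0xbcb0 + off 0x02 + 2 + imm -2 = 0xbcb2

0xbcb2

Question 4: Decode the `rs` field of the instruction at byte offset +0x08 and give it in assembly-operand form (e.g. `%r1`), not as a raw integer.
off 0x08: read 30 a7 as little → 0xa730
  op=0xa730>>10=0x29 ⇒ or (RR)
  rd: (w>>7)&0x7=0x6 → %r6
  rs: (w>>4)&0x7=0x3 → %r3

%r3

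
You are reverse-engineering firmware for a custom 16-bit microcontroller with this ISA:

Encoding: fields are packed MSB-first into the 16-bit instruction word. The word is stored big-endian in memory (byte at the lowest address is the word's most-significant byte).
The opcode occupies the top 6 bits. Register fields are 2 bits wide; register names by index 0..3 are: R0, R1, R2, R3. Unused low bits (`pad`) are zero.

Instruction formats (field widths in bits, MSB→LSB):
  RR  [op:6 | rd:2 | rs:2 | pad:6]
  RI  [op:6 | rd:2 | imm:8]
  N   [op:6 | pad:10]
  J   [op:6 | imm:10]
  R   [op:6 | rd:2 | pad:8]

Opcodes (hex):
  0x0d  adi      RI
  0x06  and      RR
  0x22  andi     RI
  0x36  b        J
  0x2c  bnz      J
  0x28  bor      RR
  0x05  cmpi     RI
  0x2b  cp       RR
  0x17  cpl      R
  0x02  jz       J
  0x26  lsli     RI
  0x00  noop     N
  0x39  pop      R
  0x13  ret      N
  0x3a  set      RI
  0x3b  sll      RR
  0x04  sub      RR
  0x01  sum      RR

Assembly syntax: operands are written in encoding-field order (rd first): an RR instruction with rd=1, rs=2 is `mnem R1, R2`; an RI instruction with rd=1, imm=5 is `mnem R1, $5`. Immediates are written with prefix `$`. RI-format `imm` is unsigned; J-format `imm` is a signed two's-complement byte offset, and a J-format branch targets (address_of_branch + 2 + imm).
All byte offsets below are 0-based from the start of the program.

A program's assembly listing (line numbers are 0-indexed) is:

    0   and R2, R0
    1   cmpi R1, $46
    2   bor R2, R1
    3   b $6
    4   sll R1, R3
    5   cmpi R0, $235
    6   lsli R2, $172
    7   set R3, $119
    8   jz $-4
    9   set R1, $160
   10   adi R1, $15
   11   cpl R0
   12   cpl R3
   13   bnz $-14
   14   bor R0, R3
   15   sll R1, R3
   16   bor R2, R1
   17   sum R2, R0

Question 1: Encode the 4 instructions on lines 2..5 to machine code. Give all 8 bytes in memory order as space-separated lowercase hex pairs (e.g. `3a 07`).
a2 40 d8 06 ed c0 14 eb

2. bor fields op=0x28:6|rd=2:2|rs=1:2|pad=0:6 → word a240h → a2 40
3. b fields op=0x36:6|imm=6:10 → word d806h → d8 06
4. sll fields op=0x3b:6|rd=1:2|rs=3:2|pad=0:6 → word edc0h → ed c0
5. cmpi fields op=0x5:6|rd=0:2|imm=235:8 → word 14ebh → 14 eb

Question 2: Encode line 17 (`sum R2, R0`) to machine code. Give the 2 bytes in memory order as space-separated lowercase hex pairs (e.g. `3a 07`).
06 00

line 17 (sum): pack op=0x1:6|rd=2:2|rs=0:2|pad=0:6 = 0x0600; big→ 06 00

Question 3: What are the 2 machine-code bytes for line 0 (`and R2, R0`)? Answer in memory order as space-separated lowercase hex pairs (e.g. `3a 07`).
1a 00

L0: and op=0x6:6|rd=2:2|rs=0:2|pad=0:6 ⇒ 0x1a00 ⇒ big 1a 00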